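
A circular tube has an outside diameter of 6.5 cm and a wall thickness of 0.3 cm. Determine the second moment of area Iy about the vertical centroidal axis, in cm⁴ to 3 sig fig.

Decompose the section into non-overlapping parts with the origin at the bottom-left of its bounding rectangle.
Outer circle: ⌀6.5, A = 33.183 cm², x = 3.25 cm, Ī = 87.624 cm⁴.
Bore (subtracted): ⌀5.9, A = 27.34 cm², x = 3.25 cm, Ī = 59.481 cm⁴.
By symmetry the centroid is at mid-width, x̄ = 3.25 cm.
All pieces are centred on the vertical centroidal axis, so I = ΣĪ (holes subtracted) = 28.143 cm⁴.

Iy ≈ 28.1 cm⁴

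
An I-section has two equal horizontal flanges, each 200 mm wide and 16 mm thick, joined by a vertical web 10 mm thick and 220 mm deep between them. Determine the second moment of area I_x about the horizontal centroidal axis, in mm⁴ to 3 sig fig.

Decompose the section into non-overlapping parts with the origin at the bottom-left of its bounding rectangle.
Bottom flange: 200 × 16, A = 3 200 mm², y = 8 mm, Ī = 68 267 mm⁴.
Web: 10 × 220, A = 2 200 mm², y = 126 mm, Ī = 8 873 333 mm⁴.
Top flange: 200 × 16, A = 3 200 mm², y = 244 mm, Ī = 68 267 mm⁴.
By symmetry the centroid is at mid-height, ȳ = 126 mm.
Transfer each piece to the horizontal centroidal axis using Ī + A·d² with d = y − 126:
  bottom flange: d = -118 mm → contributes +44 625 067 mm⁴
  web: d = 0 mm → contributes +8 873 333 mm⁴
  top flange: d = 118 mm → contributes +44 625 067 mm⁴
Total I = 98 123 467 mm⁴.

I_x ≈ 9.81 × 10⁷ mm⁴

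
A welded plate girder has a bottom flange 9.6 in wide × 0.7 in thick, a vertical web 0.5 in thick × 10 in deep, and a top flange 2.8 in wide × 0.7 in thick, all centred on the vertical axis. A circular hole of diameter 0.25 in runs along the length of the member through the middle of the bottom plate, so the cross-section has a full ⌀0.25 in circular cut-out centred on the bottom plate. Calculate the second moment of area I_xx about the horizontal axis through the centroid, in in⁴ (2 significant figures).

I_xx ≈ 240 in⁴

Break the section into simple shapes (no overlaps), measuring from the bottom-left corner of the bounding box.
Bottom plate: 9.6 × 0.7, A = 6.72 in², y = 0.35 in, Ī = 0.2744 in⁴.
Web plate: 0.5 × 10, A = 5 in², y = 5.7 in, Ī = 41.67 in⁴.
Top plate: 2.8 × 0.7, A = 1.96 in², y = 11.05 in, Ī = 0.08003 in⁴.
Hole (subtracted): ⌀0.25, A = 0.04909 in², y = 0.35 in, Ī = 0.0001917 in⁴.
Centroid: ȳ = ΣA·y / ΣA = 3.851 in.
Transfer each piece to the horizontal axis through the centroid using Ī + A·d² with d = y − 3.851:
  bottom plate: d = -3.501 in → contributes +82.64 in⁴
  web plate: d = 1.849 in → contributes +58.76 in⁴
  top plate: d = 7.199 in → contributes +101.7 in⁴
  hole: d = -3.501 in → contributes −0.6019 in⁴
Total I = 242.5 in⁴.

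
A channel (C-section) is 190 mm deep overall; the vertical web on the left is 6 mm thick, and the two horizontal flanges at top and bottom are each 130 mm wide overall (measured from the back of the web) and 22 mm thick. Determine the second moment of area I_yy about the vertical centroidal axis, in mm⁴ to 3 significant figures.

I_yy ≈ 1.10 × 10⁷ mm⁴

Decompose the section into non-overlapping parts with the origin at the bottom-left of its bounding rectangle.
Web: 6 × 190, A = 1 140 mm², x = 3 mm, Ī = 3 420 mm⁴.
Top flange (beyond web): 124 × 22, A = 2 728 mm², x = 68 mm, Ī = 3 495 477 mm⁴.
Bottom flange (beyond web): 124 × 22, A = 2 728 mm², x = 68 mm, Ī = 3 495 477 mm⁴.
Centroid: x̄ = ΣA·x / ΣA = 56.766 mm.
Transfer each piece to the vertical centroidal axis using Ī + A·d² with d = x − 56.766:
  web: d = -53.766 mm → contributes +3 298 902 mm⁴
  top flange (beyond web): d = 11.234 mm → contributes +3 839 763 mm⁴
  bottom flange (beyond web): d = 11.234 mm → contributes +3 839 763 mm⁴
Total I = 10 978 429 mm⁴.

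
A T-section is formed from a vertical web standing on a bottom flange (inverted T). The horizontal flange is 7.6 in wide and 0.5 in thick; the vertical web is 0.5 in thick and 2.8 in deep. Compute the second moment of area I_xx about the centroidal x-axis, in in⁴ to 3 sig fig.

I_xx ≈ 3.78 in⁴

Break the section into simple shapes (no overlaps), measuring from the bottom-left corner of the bounding box.
Flange: 7.6 × 0.5, A = 3.8 in², y = 0.25 in, Ī = 0.079167 in⁴.
Web: 0.5 × 2.8, A = 1.4 in², y = 1.9 in, Ī = 0.91467 in⁴.
Centroid: ȳ = ΣA·y / ΣA = 0.69423 in.
Transfer each piece to the centroidal x-axis using Ī + A·d² with d = y − 0.69423:
  flange: d = -0.44423 in → contributes +0.82906 in⁴
  web: d = 1.2058 in → contributes +2.9501 in⁴
Total I = 3.7792 in⁴.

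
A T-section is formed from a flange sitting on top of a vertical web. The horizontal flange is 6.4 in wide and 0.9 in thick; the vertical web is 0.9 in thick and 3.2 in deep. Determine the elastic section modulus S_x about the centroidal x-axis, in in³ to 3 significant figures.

Decompose the section into non-overlapping parts with the origin at the bottom-left of its bounding rectangle.
Flange: 6.4 × 0.9, A = 5.76 in², y = 3.65 in, Ī = 0.3888 in⁴.
Web: 0.9 × 3.2, A = 2.88 in², y = 1.6 in, Ī = 2.4576 in⁴.
Centroid: ȳ = ΣA·y / ΣA = 2.9667 in.
Transfer each piece to the centroidal x-axis using Ī + A·d² with d = y − 2.9667:
  flange: d = 0.68333 in → contributes +3.0784 in⁴
  web: d = -1.3667 in → contributes +7.8368 in⁴
Total I = 10.915 in⁴.
Extreme fibre distance c = 2.9667 in; S = I/c = 3.6793 in³.

S_x ≈ 3.68 in³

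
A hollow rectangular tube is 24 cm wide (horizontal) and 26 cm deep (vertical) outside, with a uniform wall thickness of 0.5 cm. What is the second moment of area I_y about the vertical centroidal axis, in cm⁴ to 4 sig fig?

Split into non-overlapping primitives; take the origin at the lower-left of the bounding box.
Outer rectangle: 24 × 26, A = 624 cm², x = 12 cm, Ī = 29 952 cm⁴.
Inner void (subtracted): 23 × 25, A = 575 cm², x = 12 cm, Ī = 25347.9 cm⁴.
By symmetry the centroid is at mid-width, x̄ = 12 cm.
All pieces are centred on the vertical centroidal axis, so I = ΣĪ (holes subtracted) = 4604.08 cm⁴.

I_y ≈ 4604 cm⁴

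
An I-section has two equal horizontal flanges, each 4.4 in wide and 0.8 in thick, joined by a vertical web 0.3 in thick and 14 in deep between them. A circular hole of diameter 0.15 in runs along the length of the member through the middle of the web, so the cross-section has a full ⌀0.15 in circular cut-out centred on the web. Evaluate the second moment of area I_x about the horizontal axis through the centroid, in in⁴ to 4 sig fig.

Break the section into simple shapes (no overlaps), measuring from the bottom-left corner of the bounding box.
Bottom flange: 4.4 × 0.8, A = 3.52 in², y = 0.4 in, Ī = 0.187733 in⁴.
Web: 0.3 × 14, A = 4.2 in², y = 7.8 in, Ī = 68.6 in⁴.
Top flange: 4.4 × 0.8, A = 3.52 in², y = 15.2 in, Ī = 0.187733 in⁴.
Hole (subtracted): ⌀0.15, A = 0.0176715 in², y = 7.8 in, Ī = 0.0000248505 in⁴.
By symmetry the centroid is at mid-height, ȳ = 7.8 in.
Transfer each piece to the horizontal axis through the centroid using Ī + A·d² with d = y − 7.8:
  bottom flange: d = -7.4 in → contributes +192.943 in⁴
  web: d = 0 in → contributes +68.6 in⁴
  top flange: d = 7.4 in → contributes +192.943 in⁴
  hole: d = 0 in → contributes −0.0000248505 in⁴
Total I = 454.486 in⁴.

I_x ≈ 454.5 in⁴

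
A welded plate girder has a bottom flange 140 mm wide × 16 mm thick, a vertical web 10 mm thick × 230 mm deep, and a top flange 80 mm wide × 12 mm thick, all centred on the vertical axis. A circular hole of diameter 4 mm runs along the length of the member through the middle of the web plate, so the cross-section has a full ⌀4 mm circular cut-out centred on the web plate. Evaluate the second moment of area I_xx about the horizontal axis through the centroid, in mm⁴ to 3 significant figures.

I_xx ≈ 5.35 × 10⁷ mm⁴

Treat the section as a set of non-overlapping primitives; coordinates are from the bounding-box lower-left.
Bottom plate: 140 × 16, A = 2 240 mm², y = 8 mm, Ī = 47 787 mm⁴.
Web plate: 10 × 230, A = 2 300 mm², y = 131 mm, Ī = 10 139 167 mm⁴.
Top plate: 80 × 12, A = 960 mm², y = 252 mm, Ī = 11 520 mm⁴.
Hole (subtracted): ⌀4, A = 12.566 mm², y = 131 mm, Ī = 12.566 mm⁴.
Centroid: ȳ = ΣA·y / ΣA = 101.96 mm.
Transfer each piece to the horizontal axis through the centroid using Ī + A·d² with d = y − 101.96:
  bottom plate: d = -93.959 mm → contributes +19 823 207 mm⁴
  web plate: d = 29.041 mm → contributes +12 078 926 mm⁴
  top plate: d = 150.04 mm → contributes +21 623 300 mm⁴
  hole: d = 29.041 mm → contributes −10 611 mm⁴
Total I = 53 514 823 mm⁴.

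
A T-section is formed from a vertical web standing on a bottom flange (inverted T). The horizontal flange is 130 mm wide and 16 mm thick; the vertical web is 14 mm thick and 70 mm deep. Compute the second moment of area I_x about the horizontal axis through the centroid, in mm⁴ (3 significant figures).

Break the section into simple shapes (no overlaps), measuring from the bottom-left corner of the bounding box.
Flange: 130 × 16, A = 2 080 mm², y = 8 mm, Ī = 44 373 mm⁴.
Web: 14 × 70, A = 980 mm², y = 51 mm, Ī = 400 167 mm⁴.
Centroid: ȳ = ΣA·y / ΣA = 21.771 mm.
Transfer each piece to the horizontal axis through the centroid using Ī + A·d² with d = y − 21.771:
  flange: d = -13.771 mm → contributes +438 839 mm⁴
  web: d = 29.229 mm → contributes +1 237 401 mm⁴
Total I = 1 676 240 mm⁴.

I_x ≈ 1.68 × 10⁶ mm⁴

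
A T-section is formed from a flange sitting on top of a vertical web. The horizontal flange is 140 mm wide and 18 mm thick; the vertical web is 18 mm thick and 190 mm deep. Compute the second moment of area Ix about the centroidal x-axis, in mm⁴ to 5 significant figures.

Treat the section as a set of non-overlapping primitives; coordinates are from the bounding-box lower-left.
Flange: 140 × 18, A = 2 520 mm², y = 199 mm, Ī = 68 040 mm⁴.
Web: 18 × 190, A = 3 420 mm², y = 95 mm, Ī = 10 288 500 mm⁴.
Centroid: ȳ = ΣA·y / ΣA = 139.1212 mm.
Transfer each piece to the centroidal x-axis using Ī + A·d² with d = y − 139.1212:
  flange: d = 59.87879 mm → contributes +9 103 422 mm⁴
  web: d = -44.12121 mm → contributes +16 946 150 mm⁴
Total I = 26 049 573 mm⁴.

Ix ≈ 2.6050 × 10⁷ mm⁴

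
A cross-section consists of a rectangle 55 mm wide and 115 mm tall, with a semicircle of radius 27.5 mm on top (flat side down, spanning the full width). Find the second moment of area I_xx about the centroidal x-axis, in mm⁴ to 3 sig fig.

I_xx ≈ 1.18 × 10⁷ mm⁴

Decompose the section into non-overlapping parts with the origin at the bottom-left of its bounding rectangle.
Rectangular body: 55 × 115, A = 6 325 mm², y = 57.5 mm, Ī = 6 970 677 mm⁴.
Semicircular cap: semicircle r = 27.5, A = 1187.9 mm², y = 126.67 mm, Ī = 62 772 mm⁴.
Centroid: ȳ = ΣA·y / ΣA = 68.437 mm.
Transfer each piece to the centroidal x-axis using Ī + A·d² with d = y − 68.437:
  rectangular body: d = -10.937 mm → contributes +7 727 278 mm⁴
  semicircular cap: d = 58.234 mm → contributes +4 091 259 mm⁴
Total I = 11 818 537 mm⁴.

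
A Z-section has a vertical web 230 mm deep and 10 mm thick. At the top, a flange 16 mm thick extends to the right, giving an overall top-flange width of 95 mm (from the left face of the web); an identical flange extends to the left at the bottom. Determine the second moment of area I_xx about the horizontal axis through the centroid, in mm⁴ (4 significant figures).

Break the section into simple shapes (no overlaps), measuring from the bottom-left corner of the bounding box.
Web: 10 × 230, A = 2 300 mm², y = 115 mm, Ī = 10 139 167 mm⁴.
Top flange (beyond web): 85 × 16, A = 1 360 mm², y = 222 mm, Ī = 29013.3 mm⁴.
Bottom flange (beyond web): 85 × 16, A = 1 360 mm², y = 8 mm, Ī = 29013.3 mm⁴.
Centroid: ȳ = ΣA·y / ΣA = 115 mm.
Transfer each piece to the horizontal axis through the centroid using Ī + A·d² with d = y − 115:
  web: d = 0 mm → contributes +10 139 167 mm⁴
  top flange (beyond web): d = 107 mm → contributes +15 599 653 mm⁴
  bottom flange (beyond web): d = -107 mm → contributes +15 599 653 mm⁴
Total I = 41 338 473 mm⁴.

I_xx ≈ 4.134 × 10⁷ mm⁴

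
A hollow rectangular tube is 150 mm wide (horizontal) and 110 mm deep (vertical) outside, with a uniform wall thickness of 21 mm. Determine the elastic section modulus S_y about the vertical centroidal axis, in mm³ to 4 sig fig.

S_y ≈ 3.173 × 10⁵ mm³

Decompose the section into non-overlapping parts with the origin at the bottom-left of its bounding rectangle.
Outer rectangle: 150 × 110, A = 16 500 mm², x = 75 mm, Ī = 30 937 500 mm⁴.
Inner void (subtracted): 108 × 68, A = 7 344 mm², x = 75 mm, Ī = 7 138 368 mm⁴.
By symmetry the centroid is at mid-width, x̄ = 75 mm.
All pieces are centred on the vertical centroidal axis, so I = ΣĪ (holes subtracted) = 23 799 132 mm⁴.
Extreme fibre distance c = 75 mm; S = I/c = 317 322 mm³.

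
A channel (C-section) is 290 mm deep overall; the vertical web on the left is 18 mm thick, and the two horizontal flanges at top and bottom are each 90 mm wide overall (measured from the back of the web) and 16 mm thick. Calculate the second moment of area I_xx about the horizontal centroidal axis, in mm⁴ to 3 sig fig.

Treat the section as a set of non-overlapping primitives; coordinates are from the bounding-box lower-left.
Web: 18 × 290, A = 5 220 mm², y = 145 mm, Ī = 36 583 500 mm⁴.
Top flange (beyond web): 72 × 16, A = 1 152 mm², y = 282 mm, Ī = 24 576 mm⁴.
Bottom flange (beyond web): 72 × 16, A = 1 152 mm², y = 8 mm, Ī = 24 576 mm⁴.
By symmetry the centroid is at mid-height, ȳ = 145 mm.
Transfer each piece to the horizontal centroidal axis using Ī + A·d² with d = y − 145:
  web: d = 0 mm → contributes +36 583 500 mm⁴
  top flange (beyond web): d = 137 mm → contributes +21 646 464 mm⁴
  bottom flange (beyond web): d = -137 mm → contributes +21 646 464 mm⁴
Total I = 79 876 428 mm⁴.

I_xx ≈ 7.99 × 10⁷ mm⁴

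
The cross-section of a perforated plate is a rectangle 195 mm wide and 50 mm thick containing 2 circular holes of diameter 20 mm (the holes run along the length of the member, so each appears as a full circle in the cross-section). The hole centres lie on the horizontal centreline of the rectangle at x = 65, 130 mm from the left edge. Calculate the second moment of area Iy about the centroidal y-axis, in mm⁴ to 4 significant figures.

Split into non-overlapping primitives; take the origin at the lower-left of the bounding box.
Plate: 195 × 50, A = 9 750 mm², x = 97.5 mm, Ī = 30 895 313 mm⁴.
Hole 1 (subtracted): ⌀20, A = 314.159 mm², x = 65 mm, Ī = 7853.98 mm⁴.
Hole 2 (subtracted): ⌀20, A = 314.159 mm², x = 130 mm, Ī = 7853.98 mm⁴.
By symmetry the centroid is at mid-width, x̄ = 97.5 mm.
Transfer each piece to the centroidal y-axis using Ī + A·d² with d = x − 97.5:
  plate: d = 0 mm → contributes +30 895 313 mm⁴
  hole 1: d = -32.5 mm → contributes −339 685 mm⁴
  hole 2: d = 32.5 mm → contributes −339 685 mm⁴
Total I = 30 215 943 mm⁴.

Iy ≈ 3.022 × 10⁷ mm⁴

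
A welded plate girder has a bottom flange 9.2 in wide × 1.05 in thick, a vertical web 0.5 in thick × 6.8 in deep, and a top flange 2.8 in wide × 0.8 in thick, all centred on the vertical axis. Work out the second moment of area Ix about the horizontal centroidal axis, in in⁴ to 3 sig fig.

Ix ≈ 139 in⁴

Break the section into simple shapes (no overlaps), measuring from the bottom-left corner of the bounding box.
Bottom plate: 9.2 × 1.05, A = 9.66 in², y = 0.525 in, Ī = 0.88751 in⁴.
Web plate: 0.5 × 6.8, A = 3.4 in², y = 4.45 in, Ī = 13.101 in⁴.
Top plate: 2.8 × 0.8, A = 2.24 in², y = 8.25 in, Ī = 0.11947 in⁴.
Centroid: ȳ = ΣA·y / ΣA = 2.5282 in.
Transfer each piece to the horizontal centroidal axis using Ī + A·d² with d = y − 2.5282:
  bottom plate: d = -2.0032 in → contributes +39.651 in⁴
  web plate: d = 1.9218 in → contributes +25.659 in⁴
  top plate: d = 5.7218 in → contributes +73.455 in⁴
Total I = 138.76 in⁴.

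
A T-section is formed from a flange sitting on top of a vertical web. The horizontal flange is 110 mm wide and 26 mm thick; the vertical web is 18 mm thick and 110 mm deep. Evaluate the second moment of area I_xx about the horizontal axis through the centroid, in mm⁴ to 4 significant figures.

I_xx ≈ 7.568 × 10⁶ mm⁴

Break the section into simple shapes (no overlaps), measuring from the bottom-left corner of the bounding box.
Flange: 110 × 26, A = 2 860 mm², y = 123 mm, Ī = 161 113 mm⁴.
Web: 18 × 110, A = 1 980 mm², y = 55 mm, Ī = 1 996 500 mm⁴.
Centroid: ȳ = ΣA·y / ΣA = 95.1818 mm.
Transfer each piece to the horizontal axis through the centroid using Ī + A·d² with d = y − 95.1818:
  flange: d = 27.8182 mm → contributes +2 374 328 mm⁴
  web: d = -40.1818 mm → contributes +5 193 365 mm⁴
Total I = 7 567 693 mm⁴.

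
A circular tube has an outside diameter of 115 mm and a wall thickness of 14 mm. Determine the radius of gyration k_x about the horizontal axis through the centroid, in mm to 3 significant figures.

Break the section into simple shapes (no overlaps), measuring from the bottom-left corner of the bounding box.
Outer circle: ⌀115, A = 10 387 mm², y = 57.5 mm, Ī = 8 585 414 mm⁴.
Bore (subtracted): ⌀87, A = 5944.7 mm², y = 57.5 mm, Ī = 2 812 205 mm⁴.
By symmetry the centroid is at mid-height, ȳ = 57.5 mm.
All pieces are centred on the horizontal axis through the centroid, so I = ΣĪ (holes subtracted) = 5 773 210 mm⁴.
Radius of gyration: k = √(I/A) = √(5 773 210 / 4442.2) = 36.05 mm.

k_x ≈ 36.1 mm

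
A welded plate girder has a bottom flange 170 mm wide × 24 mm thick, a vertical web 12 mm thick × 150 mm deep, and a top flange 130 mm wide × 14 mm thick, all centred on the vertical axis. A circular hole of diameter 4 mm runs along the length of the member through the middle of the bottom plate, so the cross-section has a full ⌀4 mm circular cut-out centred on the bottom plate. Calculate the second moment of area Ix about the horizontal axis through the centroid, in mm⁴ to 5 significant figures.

Ix ≈ 4.1178 × 10⁷ mm⁴

Break the section into simple shapes (no overlaps), measuring from the bottom-left corner of the bounding box.
Bottom plate: 170 × 24, A = 4 080 mm², y = 12 mm, Ī = 195 840 mm⁴.
Web plate: 12 × 150, A = 1 800 mm², y = 99 mm, Ī = 3 375 000 mm⁴.
Top plate: 130 × 14, A = 1 820 mm², y = 181 mm, Ī = 29726.67 mm⁴.
Hole (subtracted): ⌀4, A = 12.56637 mm², y = 12 mm, Ī = 12.56637 mm⁴.
Centroid: ȳ = ΣA·y / ΣA = 72.38166 mm.
Transfer each piece to the horizontal axis through the centroid using Ī + A·d² with d = y − 72.38166:
  bottom plate: d = -60.38166 mm → contributes +15 071 295 mm⁴
  web plate: d = 26.61834 mm → contributes +4 650 365 mm⁴
  top plate: d = 108.6183 mm → contributes +21 501 985 mm⁴
  hole: d = -60.38166 mm → contributes −45828.86 mm⁴
Total I = 41 177 815 mm⁴.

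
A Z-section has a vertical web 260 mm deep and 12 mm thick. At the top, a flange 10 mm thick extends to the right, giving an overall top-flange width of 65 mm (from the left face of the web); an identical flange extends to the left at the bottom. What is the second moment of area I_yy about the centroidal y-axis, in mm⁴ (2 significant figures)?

I_yy ≈ 1.4 × 10⁶ mm⁴

Treat the section as a set of non-overlapping primitives; coordinates are from the bounding-box lower-left.
Web: 12 × 260, A = 3 120 mm², x = 59 mm, Ī = 37 440 mm⁴.
Top flange (beyond web): 53 × 10, A = 530 mm², x = 91.5 mm, Ī = 124 064 mm⁴.
Bottom flange (beyond web): 53 × 10, A = 530 mm², x = 26.5 mm, Ī = 124 064 mm⁴.
Centroid: x̄ = ΣA·x / ΣA = 59 mm.
Transfer each piece to the centroidal y-axis using Ī + A·d² with d = x − 59:
  web: d = 0 mm → contributes +37 440 mm⁴
  top flange (beyond web): d = 32.5 mm → contributes +683 877 mm⁴
  bottom flange (beyond web): d = -32.5 mm → contributes +683 877 mm⁴
Total I = 1 405 193 mm⁴.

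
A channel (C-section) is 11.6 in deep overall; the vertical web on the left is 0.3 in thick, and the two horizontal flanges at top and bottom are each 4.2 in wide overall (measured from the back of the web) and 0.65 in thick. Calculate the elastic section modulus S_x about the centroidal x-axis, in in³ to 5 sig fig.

S_x ≈ 32.962 in³

Treat the section as a set of non-overlapping primitives; coordinates are from the bounding-box lower-left.
Web: 0.3 × 11.6, A = 3.48 in², y = 5.8 in, Ī = 39.0224 in⁴.
Top flange (beyond web): 3.9 × 0.65, A = 2.535 in², y = 11.275 in, Ī = 0.08925313 in⁴.
Bottom flange (beyond web): 3.9 × 0.65, A = 2.535 in², y = 0.325 in, Ī = 0.08925313 in⁴.
By symmetry the centroid is at mid-height, ȳ = 5.8 in.
Transfer each piece to the centroidal x-axis using Ī + A·d² with d = y − 5.8:
  web: d = 0 in → contributes +39.0224 in⁴
  top flange (beyond web): d = 5.475 in → contributes +76.07746 in⁴
  bottom flange (beyond web): d = -5.475 in → contributes +76.07746 in⁴
Total I = 191.1773 in⁴.
Extreme fibre distance c = 5.8 in; S = I/c = 32.96161 in³.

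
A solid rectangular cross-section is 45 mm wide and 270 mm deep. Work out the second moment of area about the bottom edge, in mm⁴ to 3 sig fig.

I_base ≈ 2.95 × 10⁸ mm⁴

The section: 45 × 270, A = 12 150 mm², y = 135 mm, Ī = 73 811 250 mm⁴.
Transfer it to the base of the section using Ī + A·d² with d = y − 0:
  the section: d = 135 mm → contributes +295 245 000 mm⁴
Total I = 295 245 000 mm⁴.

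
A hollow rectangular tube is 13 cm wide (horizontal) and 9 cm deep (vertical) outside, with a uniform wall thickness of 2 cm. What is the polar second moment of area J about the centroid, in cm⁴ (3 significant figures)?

Treat the section as a set of non-overlapping primitives; coordinates are from the bounding-box lower-left.
Outer rectangle: 13 × 9, A = 117 cm², y = 4.5 cm, Ī = 789.75 cm⁴.
Inner void (subtracted): 9 × 5, A = 45 cm², y = 4.5 cm, Ī = 93.75 cm⁴.
By symmetry the centroid is at mid-height, ȳ = 4.5 cm.
All pieces are centred on the centroidal x-axis, so I = ΣĪ (holes subtracted) = 696 cm⁴.
Repeating about the centroidal y-axis gives I_y = 1 344 cm⁴.
Polar second moment: J = I_x + I_y = 2 040 cm⁴.

J ≈ 2040 cm⁴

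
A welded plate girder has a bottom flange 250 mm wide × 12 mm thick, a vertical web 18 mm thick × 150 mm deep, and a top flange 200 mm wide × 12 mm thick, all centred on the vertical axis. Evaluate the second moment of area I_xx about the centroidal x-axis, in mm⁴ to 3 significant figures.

Decompose the section into non-overlapping parts with the origin at the bottom-left of its bounding rectangle.
Bottom plate: 250 × 12, A = 3 000 mm², y = 6 mm, Ī = 36 000 mm⁴.
Web plate: 18 × 150, A = 2 700 mm², y = 87 mm, Ī = 5 062 500 mm⁴.
Top plate: 200 × 12, A = 2 400 mm², y = 168 mm, Ī = 28 800 mm⁴.
Centroid: ȳ = ΣA·y / ΣA = 81 mm.
Transfer each piece to the centroidal x-axis using Ī + A·d² with d = y − 81:
  bottom plate: d = -75 mm → contributes +16 911 000 mm⁴
  web plate: d = 6 mm → contributes +5 159 700 mm⁴
  top plate: d = 87 mm → contributes +18 194 400 mm⁴
Total I = 40 265 100 mm⁴.

I_xx ≈ 4.03 × 10⁷ mm⁴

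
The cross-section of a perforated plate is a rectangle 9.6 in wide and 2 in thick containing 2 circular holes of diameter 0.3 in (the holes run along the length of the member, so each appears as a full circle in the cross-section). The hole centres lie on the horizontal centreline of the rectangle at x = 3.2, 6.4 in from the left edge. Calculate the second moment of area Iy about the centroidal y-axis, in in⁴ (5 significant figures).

Iy ≈ 147.09 in⁴

Treat the section as a set of non-overlapping primitives; coordinates are from the bounding-box lower-left.
Plate: 9.6 × 2, A = 19.2 in², x = 4.8 in, Ī = 147.456 in⁴.
Hole 1 (subtracted): ⌀0.3, A = 0.07068583 in², x = 3.2 in, Ī = 0.0003976078 in⁴.
Hole 2 (subtracted): ⌀0.3, A = 0.07068583 in², x = 6.4 in, Ī = 0.0003976078 in⁴.
By symmetry the centroid is at mid-width, x̄ = 4.8 in.
Transfer each piece to the centroidal y-axis using Ī + A·d² with d = x − 4.8:
  plate: d = 0 in → contributes +147.456 in⁴
  hole 1: d = -1.6 in → contributes −0.1813533 in⁴
  hole 2: d = 1.6 in → contributes −0.1813533 in⁴
Total I = 147.0933 in⁴.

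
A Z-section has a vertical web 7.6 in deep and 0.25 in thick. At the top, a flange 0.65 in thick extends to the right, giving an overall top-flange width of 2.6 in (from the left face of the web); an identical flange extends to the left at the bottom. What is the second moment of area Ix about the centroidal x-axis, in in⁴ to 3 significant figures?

Break the section into simple shapes (no overlaps), measuring from the bottom-left corner of the bounding box.
Web: 0.25 × 7.6, A = 1.9 in², y = 3.8 in, Ī = 9.1453 in⁴.
Top flange (beyond web): 2.35 × 0.65, A = 1.5275 in², y = 7.275 in, Ī = 0.053781 in⁴.
Bottom flange (beyond web): 2.35 × 0.65, A = 1.5275 in², y = 0.325 in, Ī = 0.053781 in⁴.
Centroid: ȳ = ΣA·y / ΣA = 3.8 in.
Transfer each piece to the centroidal x-axis using Ī + A·d² with d = y − 3.8:
  web: d = 0 in → contributes +9.1453 in⁴
  top flange (beyond web): d = 3.475 in → contributes +18.499 in⁴
  bottom flange (beyond web): d = -3.475 in → contributes +18.499 in⁴
Total I = 46.144 in⁴.

Ix ≈ 46.1 in⁴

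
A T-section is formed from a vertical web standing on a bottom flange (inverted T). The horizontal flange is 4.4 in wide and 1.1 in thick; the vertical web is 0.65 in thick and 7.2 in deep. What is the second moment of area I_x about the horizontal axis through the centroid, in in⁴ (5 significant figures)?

Split into non-overlapping primitives; take the origin at the lower-left of the bounding box.
Flange: 4.4 × 1.1, A = 4.84 in², y = 0.55 in, Ī = 0.4880333 in⁴.
Web: 0.65 × 7.2, A = 4.68 in², y = 4.7 in, Ī = 20.2176 in⁴.
Centroid: ȳ = ΣA·y / ΣA = 2.590126 in.
Transfer each piece to the horizontal axis through the centroid using Ī + A·d² with d = y − 2.590126:
  flange: d = -2.040126 in → contributes +20.63267 in⁴
  web: d = 2.109874 in → contributes +41.05094 in⁴
Total I = 61.68361 in⁴.

I_x ≈ 61.684 in⁴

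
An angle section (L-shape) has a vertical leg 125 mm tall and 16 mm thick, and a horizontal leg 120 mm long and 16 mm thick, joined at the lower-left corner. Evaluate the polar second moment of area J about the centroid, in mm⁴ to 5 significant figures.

Treat the section as a set of non-overlapping primitives; coordinates are from the bounding-box lower-left.
Vertical leg: 16 × 125, A = 2 000 mm², y = 62.5 mm, Ī = 2 604 167 mm⁴.
Horizontal leg (remainder): 104 × 16, A = 1 664 mm², y = 8 mm, Ī = 35498.67 mm⁴.
Centroid: ȳ = ΣA·y / ΣA = 37.74891 mm.
Transfer each piece to the centroidal x-axis using Ī + A·d² with d = y − 37.74891:
  vertical leg: d = 24.75109 mm → contributes +3 829 400 mm⁴
  horizontal leg (remainder): d = -29.74891 mm → contributes +1 508 135 mm⁴
Total I = 5 337 534 mm⁴.
For the y-axis: x̄ = 35.24891 mm.
Repeating about the centroidal y-axis gives I_y = 4 812 354 mm⁴.
Polar second moment: J = I_x + I_y = 10 149 889 mm⁴.

J ≈ 1.0150 × 10⁷ mm⁴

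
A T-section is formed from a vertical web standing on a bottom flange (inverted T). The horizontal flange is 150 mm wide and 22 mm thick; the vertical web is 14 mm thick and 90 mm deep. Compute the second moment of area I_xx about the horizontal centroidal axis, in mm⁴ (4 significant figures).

I_xx ≈ 3.843 × 10⁶ mm⁴

Decompose the section into non-overlapping parts with the origin at the bottom-left of its bounding rectangle.
Flange: 150 × 22, A = 3 300 mm², y = 11 mm, Ī = 133 100 mm⁴.
Web: 14 × 90, A = 1 260 mm², y = 67 mm, Ī = 850 500 mm⁴.
Centroid: ȳ = ΣA·y / ΣA = 26.4737 mm.
Transfer each piece to the horizontal centroidal axis using Ī + A·d² with d = y − 26.4737:
  flange: d = -15.4737 mm → contributes +923 235 mm⁴
  web: d = 40.5263 mm → contributes +2 919 902 mm⁴
Total I = 3 843 137 mm⁴.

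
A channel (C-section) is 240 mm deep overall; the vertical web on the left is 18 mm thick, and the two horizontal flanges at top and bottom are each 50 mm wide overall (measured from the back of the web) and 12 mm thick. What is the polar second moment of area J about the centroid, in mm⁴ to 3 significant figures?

Split into non-overlapping primitives; take the origin at the lower-left of the bounding box.
Web: 18 × 240, A = 4 320 mm², y = 120 mm, Ī = 20 736 000 mm⁴.
Top flange (beyond web): 32 × 12, A = 384 mm², y = 234 mm, Ī = 4 608 mm⁴.
Bottom flange (beyond web): 32 × 12, A = 384 mm², y = 6 mm, Ī = 4 608 mm⁴.
By symmetry the centroid is at mid-height, ȳ = 120 mm.
Transfer each piece to the centroidal x-axis using Ī + A·d² with d = y − 120:
  web: d = 0 mm → contributes +20 736 000 mm⁴
  top flange (beyond web): d = 114 mm → contributes +4 995 072 mm⁴
  bottom flange (beyond web): d = -114 mm → contributes +4 995 072 mm⁴
Total I = 30 726 144 mm⁴.
For the y-axis: x̄ = 12.774 mm.
Repeating about the centroidal y-axis gives I_y = 589 723 mm⁴.
Polar second moment: J = I_x + I_y = 31 315 867 mm⁴.

J ≈ 3.13 × 10⁷ mm⁴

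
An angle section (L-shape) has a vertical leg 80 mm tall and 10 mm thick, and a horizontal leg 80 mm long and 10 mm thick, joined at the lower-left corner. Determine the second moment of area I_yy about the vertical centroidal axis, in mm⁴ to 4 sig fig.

I_yy ≈ 8.898 × 10⁵ mm⁴

Decompose the section into non-overlapping parts with the origin at the bottom-left of its bounding rectangle.
Vertical leg: 10 × 80, A = 800 mm², x = 5 mm, Ī = 6666.67 mm⁴.
Horizontal leg (remainder): 70 × 10, A = 700 mm², x = 45 mm, Ī = 285 833 mm⁴.
Centroid: x̄ = ΣA·x / ΣA = 23.6667 mm.
Transfer each piece to the vertical centroidal axis using Ī + A·d² with d = x − 23.6667:
  vertical leg: d = -18.6667 mm → contributes +285 422 mm⁴
  horizontal leg (remainder): d = 21.3333 mm → contributes +604 411 mm⁴
Total I = 889 833 mm⁴.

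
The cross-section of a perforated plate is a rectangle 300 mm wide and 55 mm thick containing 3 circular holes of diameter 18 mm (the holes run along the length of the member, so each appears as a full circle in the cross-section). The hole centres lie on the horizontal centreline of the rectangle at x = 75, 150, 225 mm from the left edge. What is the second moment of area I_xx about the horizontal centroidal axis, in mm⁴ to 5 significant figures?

I_xx ≈ 4.1439 × 10⁶ mm⁴

Split into non-overlapping primitives; take the origin at the lower-left of the bounding box.
Plate: 300 × 55, A = 16 500 mm², y = 27.5 mm, Ī = 4 159 375 mm⁴.
Hole 1 (subtracted): ⌀18, A = 254.469 mm², y = 27.5 mm, Ī = 5152.997 mm⁴.
Hole 2 (subtracted): ⌀18, A = 254.469 mm², y = 27.5 mm, Ī = 5152.997 mm⁴.
Hole 3 (subtracted): ⌀18, A = 254.469 mm², y = 27.5 mm, Ī = 5152.997 mm⁴.
By symmetry the centroid is at mid-height, ȳ = 27.5 mm.
All pieces are centred on the horizontal centroidal axis, so I = ΣĪ (holes subtracted) = 4 143 916 mm⁴.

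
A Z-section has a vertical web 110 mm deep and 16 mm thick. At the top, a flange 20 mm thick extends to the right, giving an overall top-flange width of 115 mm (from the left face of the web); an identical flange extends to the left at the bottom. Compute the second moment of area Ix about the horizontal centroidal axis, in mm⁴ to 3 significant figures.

Split into non-overlapping primitives; take the origin at the lower-left of the bounding box.
Web: 16 × 110, A = 1 760 mm², y = 55 mm, Ī = 1 774 667 mm⁴.
Top flange (beyond web): 99 × 20, A = 1 980 mm², y = 100 mm, Ī = 66 000 mm⁴.
Bottom flange (beyond web): 99 × 20, A = 1 980 mm², y = 10 mm, Ī = 66 000 mm⁴.
Centroid: ȳ = ΣA·y / ΣA = 55 mm.
Transfer each piece to the horizontal centroidal axis using Ī + A·d² with d = y − 55:
  web: d = 0 mm → contributes +1 774 667 mm⁴
  top flange (beyond web): d = 45 mm → contributes +4 075 500 mm⁴
  bottom flange (beyond web): d = -45 mm → contributes +4 075 500 mm⁴
Total I = 9 925 667 mm⁴.

Ix ≈ 9.93 × 10⁶ mm⁴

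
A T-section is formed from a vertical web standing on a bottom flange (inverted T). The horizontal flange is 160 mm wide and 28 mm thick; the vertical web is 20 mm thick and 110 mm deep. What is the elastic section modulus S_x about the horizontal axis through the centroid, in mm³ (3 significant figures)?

S_x ≈ 9.42 × 10⁴ mm³

Split into non-overlapping primitives; take the origin at the lower-left of the bounding box.
Flange: 160 × 28, A = 4 480 mm², y = 14 mm, Ī = 292 693 mm⁴.
Web: 20 × 110, A = 2 200 mm², y = 83 mm, Ī = 2 218 333 mm⁴.
Centroid: ȳ = ΣA·y / ΣA = 36.725 mm.
Transfer each piece to the horizontal axis through the centroid using Ī + A·d² with d = y − 36.725:
  flange: d = -22.725 mm → contributes +2 606 189 mm⁴
  web: d = 46.275 mm → contributes +6 929 451 mm⁴
Total I = 9 535 640 mm⁴.
Extreme fibre distance c = 101.28 mm; S = I/c = 94 155 mm³.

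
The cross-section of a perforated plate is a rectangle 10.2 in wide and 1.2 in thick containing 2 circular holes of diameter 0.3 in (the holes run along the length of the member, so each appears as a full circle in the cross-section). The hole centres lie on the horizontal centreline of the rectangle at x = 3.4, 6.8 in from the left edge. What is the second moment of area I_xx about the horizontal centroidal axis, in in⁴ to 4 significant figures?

I_xx ≈ 1.468 in⁴

Decompose the section into non-overlapping parts with the origin at the bottom-left of its bounding rectangle.
Plate: 10.2 × 1.2, A = 12.24 in², y = 0.6 in, Ī = 1.4688 in⁴.
Hole 1 (subtracted): ⌀0.3, A = 0.0706858 in², y = 0.6 in, Ī = 0.000397608 in⁴.
Hole 2 (subtracted): ⌀0.3, A = 0.0706858 in², y = 0.6 in, Ī = 0.000397608 in⁴.
By symmetry the centroid is at mid-height, ȳ = 0.6 in.
All pieces are centred on the horizontal centroidal axis, so I = ΣĪ (holes subtracted) = 1.468 in⁴.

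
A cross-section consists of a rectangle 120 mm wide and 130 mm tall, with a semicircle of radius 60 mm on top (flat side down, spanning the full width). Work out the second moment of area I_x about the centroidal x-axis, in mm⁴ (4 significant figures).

I_x ≈ 5.736 × 10⁷ mm⁴

Treat the section as a set of non-overlapping primitives; coordinates are from the bounding-box lower-left.
Rectangular body: 120 × 130, A = 15 600 mm², y = 65 mm, Ī = 21 970 000 mm⁴.
Semicircular cap: semicircle r = 60, A = 5654.87 mm², y = 155.465 mm, Ī = 1 422 450 mm⁴.
Centroid: ȳ = ΣA·y / ΣA = 89.0682 mm.
Transfer each piece to the centroidal x-axis using Ī + A·d² with d = y − 89.0682:
  rectangular body: d = -24.0682 mm → contributes +31 006 739 mm⁴
  semicircular cap: d = 66.3966 mm → contributes +26 351 973 mm⁴
Total I = 57 358 712 mm⁴.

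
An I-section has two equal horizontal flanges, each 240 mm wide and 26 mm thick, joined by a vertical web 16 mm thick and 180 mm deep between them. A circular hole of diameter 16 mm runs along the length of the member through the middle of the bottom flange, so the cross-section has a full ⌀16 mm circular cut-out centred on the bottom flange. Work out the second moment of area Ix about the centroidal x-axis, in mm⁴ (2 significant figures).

Ix ≈ 1.4 × 10⁸ mm⁴

Split into non-overlapping primitives; take the origin at the lower-left of the bounding box.
Bottom flange: 240 × 26, A = 6 240 mm², y = 13 mm, Ī = 351 520 mm⁴.
Web: 16 × 180, A = 2 880 mm², y = 116 mm, Ī = 7 776 000 mm⁴.
Top flange: 240 × 26, A = 6 240 mm², y = 219 mm, Ī = 351 520 mm⁴.
Hole (subtracted): ⌀16, A = 201.1 mm², y = 13 mm, Ī = 3 217 mm⁴.
Centroid: ȳ = ΣA·y / ΣA = 117.4 mm.
Transfer each piece to the centroidal x-axis using Ī + A·d² with d = y − 117.4:
  bottom flange: d = -104.4 mm → contributes +68 319 430 mm⁴
  web: d = -1.366 mm → contributes +7 781 375 mm⁴
  top flange: d = 101.6 mm → contributes +64 807 223 mm⁴
  hole: d = -104.4 mm → contributes −2 193 242 mm⁴
Total I = 138 714 785 mm⁴.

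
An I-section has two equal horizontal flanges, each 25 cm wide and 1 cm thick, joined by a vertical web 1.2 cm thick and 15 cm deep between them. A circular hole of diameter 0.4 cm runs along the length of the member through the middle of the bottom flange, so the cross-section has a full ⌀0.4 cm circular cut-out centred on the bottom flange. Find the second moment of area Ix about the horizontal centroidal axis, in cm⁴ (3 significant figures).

Split into non-overlapping primitives; take the origin at the lower-left of the bounding box.
Bottom flange: 25 × 1, A = 25 cm², y = 0.5 cm, Ī = 2.0833 cm⁴.
Web: 1.2 × 15, A = 18 cm², y = 8.5 cm, Ī = 337.5 cm⁴.
Top flange: 25 × 1, A = 25 cm², y = 16.5 cm, Ī = 2.0833 cm⁴.
Hole (subtracted): ⌀0.4, A = 0.12566 cm², y = 0.5 cm, Ī = 0.0012566 cm⁴.
Centroid: ȳ = ΣA·y / ΣA = 8.5148 cm.
Transfer each piece to the horizontal centroidal axis using Ī + A·d² with d = y − 8.5148:
  bottom flange: d = -8.0148 cm → contributes +1 608 cm⁴
  web: d = -0.014811 cm → contributes +337.5 cm⁴
  top flange: d = 7.9852 cm → contributes +1596.2 cm⁴
  hole: d = -8.0148 cm → contributes −8.0735 cm⁴
Total I = 3533.6 cm⁴.

Ix ≈ 3530 cm⁴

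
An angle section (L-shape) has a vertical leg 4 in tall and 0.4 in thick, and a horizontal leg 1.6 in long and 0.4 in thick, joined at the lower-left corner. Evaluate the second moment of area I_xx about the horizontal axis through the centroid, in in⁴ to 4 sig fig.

Decompose the section into non-overlapping parts with the origin at the bottom-left of its bounding rectangle.
Vertical leg: 0.4 × 4, A = 1.6 in², y = 2 in, Ī = 2.13333 in⁴.
Horizontal leg (remainder): 1.2 × 0.4, A = 0.48 in², y = 0.2 in, Ī = 0.0064 in⁴.
Centroid: ȳ = ΣA·y / ΣA = 1.58462 in.
Transfer each piece to the horizontal axis through the centroid using Ī + A·d² with d = y − 1.58462:
  vertical leg: d = 0.415385 in → contributes +2.4094 in⁴
  horizontal leg (remainder): d = -1.38462 in → contributes +0.926637 in⁴
Total I = 3.33604 in⁴.

I_xx ≈ 3.336 in⁴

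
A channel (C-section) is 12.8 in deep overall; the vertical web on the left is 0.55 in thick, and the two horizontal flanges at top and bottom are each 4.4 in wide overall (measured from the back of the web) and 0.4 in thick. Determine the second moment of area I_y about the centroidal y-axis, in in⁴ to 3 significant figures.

I_y ≈ 14.4 in⁴

Break the section into simple shapes (no overlaps), measuring from the bottom-left corner of the bounding box.
Web: 0.55 × 12.8, A = 7.04 in², x = 0.275 in, Ī = 0.17747 in⁴.
Top flange (beyond web): 3.85 × 0.4, A = 1.54 in², x = 2.475 in, Ī = 1.9022 in⁴.
Bottom flange (beyond web): 3.85 × 0.4, A = 1.54 in², x = 2.475 in, Ī = 1.9022 in⁴.
Centroid: x̄ = ΣA·x / ΣA = 0.94457 in.
Transfer each piece to the centroidal y-axis using Ī + A·d² with d = x − 0.94457:
  web: d = -0.66957 in → contributes +3.3336 in⁴
  top flange (beyond web): d = 1.5304 in → contributes +5.5093 in⁴
  bottom flange (beyond web): d = 1.5304 in → contributes +5.5093 in⁴
Total I = 14.352 in⁴.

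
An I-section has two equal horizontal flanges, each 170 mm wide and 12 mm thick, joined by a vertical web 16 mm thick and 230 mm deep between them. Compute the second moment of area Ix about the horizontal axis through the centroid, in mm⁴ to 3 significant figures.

Ix ≈ 7.60 × 10⁷ mm⁴

Split into non-overlapping primitives; take the origin at the lower-left of the bounding box.
Bottom flange: 170 × 12, A = 2 040 mm², y = 6 mm, Ī = 24 480 mm⁴.
Web: 16 × 230, A = 3 680 mm², y = 127 mm, Ī = 16 222 667 mm⁴.
Top flange: 170 × 12, A = 2 040 mm², y = 248 mm, Ī = 24 480 mm⁴.
By symmetry the centroid is at mid-height, ȳ = 127 mm.
Transfer each piece to the horizontal axis through the centroid using Ī + A·d² with d = y − 127:
  bottom flange: d = -121 mm → contributes +29 892 120 mm⁴
  web: d = 0 mm → contributes +16 222 667 mm⁴
  top flange: d = 121 mm → contributes +29 892 120 mm⁴
Total I = 76 006 907 mm⁴.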